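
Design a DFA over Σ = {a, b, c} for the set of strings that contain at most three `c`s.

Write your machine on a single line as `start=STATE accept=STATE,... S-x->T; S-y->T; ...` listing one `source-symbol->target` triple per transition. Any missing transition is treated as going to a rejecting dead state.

Count `c`s, saturating at 4: states q0 through q3 mean 0 through 3 `c`s seen; q4 means more than 3. Each `c` increments (capped at q4); other symbols loop. Accept from {q0, q1, q2, q3}.
        a   b   c  
>* q0   q0  q0  q1 
 * q1   q1  q1  q2 
 * q2   q2  q2  q3 
 * q3   q3  q3  q4 
   q4   q4  q4  q4 
(> = start, * = accepting)

start=q0; accept=q0,q1,q2,q3; q0-a->q0; q0-b->q0; q0-c->q1; q1-a->q1; q1-b->q1; q1-c->q2; q2-a->q2; q2-b->q2; q2-c->q3; q3-a->q3; q3-b->q3; q3-c->q4; q4-a->q4; q4-b->q4; q4-c->q4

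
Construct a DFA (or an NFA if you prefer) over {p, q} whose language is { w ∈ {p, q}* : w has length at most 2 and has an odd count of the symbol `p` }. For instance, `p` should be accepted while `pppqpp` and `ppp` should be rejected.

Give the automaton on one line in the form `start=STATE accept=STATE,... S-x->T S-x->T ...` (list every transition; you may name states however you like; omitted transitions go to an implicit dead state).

Run two small machines in parallel and take their product. One (4 states) tracks the input length, saturating at 3; the other (2 states) tracks the count of `p`s modulo 2. Each combined state is a pair, one component from each; accept when both components accept.
7 states suffice.
        p   q  
>  s0   s1  s2 
 * s1   s3  s4 
   s2   s4  s3 
   s3   s5  s6 
 * s4   s6  s5 
   s5   s6  s5 
   s6   s5  s6 
(> = start, * = accepting)

start=s0 accept=s1,s4 s0-p->s1 s0-q->s2 s1-p->s3 s1-q->s4 s2-p->s4 s2-q->s3 s3-p->s5 s3-q->s6 s4-p->s6 s4-q->s5 s5-p->s6 s5-q->s5 s6-p->s5 s6-q->s6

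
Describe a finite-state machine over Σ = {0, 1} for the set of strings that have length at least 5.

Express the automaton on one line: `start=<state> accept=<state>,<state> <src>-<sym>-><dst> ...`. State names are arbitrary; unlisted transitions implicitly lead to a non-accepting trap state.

start=q0 accept=q5,q6 q0-0->q1 q0-1->q1 q1-0->q2 q1-1->q2 q2-0->q3 q2-1->q3 q3-0->q4 q3-1->q4 q4-0->q5 q4-1->q5 q5-0->q6 q5-1->q6 q6-0->q6 q6-1->q6

We only need to distinguish lengths 0, 1, …, 5, and '>5'. Chain q0 → q1 → q2 → q3 → q4 → q5 → q6 on every symbol, with q6 looping. Accepting states: {q5, q6}.
        0   1  
>  q0   q1  q1 
   q1   q2  q2 
   q2   q3  q3 
   q3   q4  q4 
   q4   q5  q5 
 * q5   q6  q6 
 * q6   q6  q6 
(> = start, * = accepting)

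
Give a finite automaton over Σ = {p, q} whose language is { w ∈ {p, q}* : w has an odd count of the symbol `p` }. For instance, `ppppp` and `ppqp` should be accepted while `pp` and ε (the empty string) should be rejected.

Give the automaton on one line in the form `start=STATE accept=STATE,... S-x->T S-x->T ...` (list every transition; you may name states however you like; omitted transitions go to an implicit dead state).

Keep the running count of `p`s modulo 2: each `p` advances along the cycle A → B → A while other symbols loop. Accept at B.
2 states suffice.
       p  q 
>  A   B  A 
 * B   A  B 
(> = start, * = accepting)

start=A accept=B A-p->B A-q->A B-p->A B-q->B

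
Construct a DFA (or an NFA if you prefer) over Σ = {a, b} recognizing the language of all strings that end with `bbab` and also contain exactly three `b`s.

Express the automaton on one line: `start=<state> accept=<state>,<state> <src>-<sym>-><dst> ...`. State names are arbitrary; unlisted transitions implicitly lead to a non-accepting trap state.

Run two small machines in parallel and take their product. The first has 5 states tracking how much of the suffix `bbab` has currently been matched; the second has 5 states tracking the count of `b`s, saturating at 4. A product state is a pair (one from each), accepting exactly when both do.
A 17-state machine:
          a    b  
>  s0     s0   s1 
   s1     s2   s3 
   s2     s2   s4 
   s3     s5   s6 
   s4     s7   s6 
   s5     s7   s8 
   s6     s9  s10 
   s7     s7  s11 
 * s8    s12  s10 
   s9    s12  s13 
   s10   s14  s10 
   s11   s12  s10 
   s12   s12  s15 
   s13   s16  s10 
   s14   s16  s13 
   s15   s16  s10 
   s16   s16  s15 
(> = start, * = accepting)

start=s0 accept=s8 s0-a->s0 s0-b->s1 s1-a->s2 s1-b->s3 s2-a->s2 s2-b->s4 s3-a->s5 s3-b->s6 s4-a->s7 s4-b->s6 s5-a->s7 s5-b->s8 s6-a->s9 s6-b->s10 s7-a->s7 s7-b->s11 s8-a->s12 s8-b->s10 s9-a->s12 s9-b->s13 s10-a->s14 s10-b->s10 s11-a->s12 s11-b->s10 s12-a->s12 s12-b->s15 s13-a->s16 s13-b->s10 s14-a->s16 s14-b->s13 s15-a->s16 s15-b->s10 s16-a->s16 s16-b->s15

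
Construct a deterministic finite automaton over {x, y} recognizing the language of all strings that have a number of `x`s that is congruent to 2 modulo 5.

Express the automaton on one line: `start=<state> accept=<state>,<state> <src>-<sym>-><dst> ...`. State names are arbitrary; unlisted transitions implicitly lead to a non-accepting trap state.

start=S0 accept=S2 S0-x->S1 S0-y->S0 S1-x->S2 S1-y->S1 S2-x->S3 S2-y->S2 S3-x->S4 S3-y->S3 S4-x->S0 S4-y->S4

The only thing that matters is how many `x`s have appeared, reduced mod 5. Use one state per residue: S0 for 0, …, S4 for 4. Reading `x` moves to the next residue; anything else stays put. S2 is accepting.
        x   y  
>  S0   S1  S0 
   S1   S2  S1 
 * S2   S3  S2 
   S3   S4  S3 
   S4   S0  S4 
(> = start, * = accepting)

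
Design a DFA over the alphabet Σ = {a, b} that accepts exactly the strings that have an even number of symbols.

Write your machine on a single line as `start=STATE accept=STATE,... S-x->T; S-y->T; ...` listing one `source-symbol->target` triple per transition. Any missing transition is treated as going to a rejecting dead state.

Count input length modulo 2: every symbol advances one step around the cycle q0 → q1 → q0. Accept at q0.
2 states suffice.
        a   b  
>* q0   q1  q1 
   q1   q0  q0 
(> = start, * = accepting)

start=q0; accept=q0; q0-a->q1; q0-b->q1; q1-a->q0; q1-b->q0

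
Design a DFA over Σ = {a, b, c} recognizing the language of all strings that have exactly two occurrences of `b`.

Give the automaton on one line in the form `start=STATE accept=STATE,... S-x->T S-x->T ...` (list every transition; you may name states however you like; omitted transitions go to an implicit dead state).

start=q0 accept=q2 q0-a->q0 q0-b->q1 q0-c->q0 q1-a->q1 q1-b->q2 q1-c->q1 q2-a->q2 q2-b->q3 q2-c->q2 q3-a->q3 q3-b->q3 q3-c->q3

Only the number of `b`s matters, and only up to 3. Make a chain q0 → q1 → q2 → q3 advanced by each `b` (with q3 absorbing); every other symbol self-loops. The accepting set is {q2}.
A 4-state machine:
        a   b   c  
>  q0   q0  q1  q0 
   q1   q1  q2  q1 
 * q2   q2  q3  q2 
   q3   q3  q3  q3 
(> = start, * = accepting)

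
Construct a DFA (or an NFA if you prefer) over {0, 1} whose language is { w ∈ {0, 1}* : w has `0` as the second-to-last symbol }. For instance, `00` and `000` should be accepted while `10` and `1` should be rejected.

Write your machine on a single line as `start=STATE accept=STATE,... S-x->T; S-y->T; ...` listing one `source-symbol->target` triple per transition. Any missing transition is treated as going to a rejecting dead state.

Because acceptance depends on a position counted from the end, the machine has to buffer the most recent 2 symbols. Make each state the string of the last up-to-2 symbols read; on input `x` shift the window left and append `x`. Accept when the buffered window has length 2 and begins with `0`.
With 7 states:
        0   1  
>  s0   s1  s2 
   s1   s3  s4 
   s2   s5  s6 
 * s3   s3  s4 
 * s4   s5  s6 
   s5   s3  s4 
   s6   s5  s6 
(> = start, * = accepting)

start=s0; accept=s3,s4; s0-0->s1; s0-1->s2; s1-0->s3; s1-1->s4; s2-0->s5; s2-1->s6; s3-0->s3; s3-1->s4; s4-0->s5; s4-1->s6; s5-0->s3; s5-1->s4; s6-0->s5; s6-1->s6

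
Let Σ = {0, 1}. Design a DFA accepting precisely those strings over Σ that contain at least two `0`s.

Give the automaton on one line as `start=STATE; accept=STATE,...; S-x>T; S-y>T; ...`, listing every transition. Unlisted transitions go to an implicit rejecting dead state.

Only the number of `0`s matters, and only up to 3. Make a chain s0 → s1 → s2 → s3 advanced by each `0` (with s3 absorbing); every other symbol self-loops. The accepting set is {s2, s3}.
A 4-state machine:
        0   1  
>  s0   s1  s0 
   s1   s2  s1 
 * s2   s3  s2 
 * s3   s3  s3 
(> = start, * = accepting)

start=s0; accept=s2,s3; s0-0>s1; s0-1>s0; s1-0>s2; s1-1>s1; s2-0>s3; s2-1>s2; s3-0>s3; s3-1>s3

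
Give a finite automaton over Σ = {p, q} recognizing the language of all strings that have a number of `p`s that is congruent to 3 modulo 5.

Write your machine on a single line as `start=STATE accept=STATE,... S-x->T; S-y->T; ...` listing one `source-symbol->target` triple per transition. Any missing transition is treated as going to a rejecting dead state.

Keep the running count of `p`s modulo 5: each `p` advances along the cycle A → B → C → D → E → A while other symbols loop. Accept at D.
With 5 states:
       p  q 
>  A   B  A 
   B   C  B 
   C   D  C 
 * D   E  D 
   E   A  E 
(> = start, * = accepting)

start=A; accept=D; A-p->B; A-q->A; B-p->C; B-q->B; C-p->D; C-q->C; D-p->E; D-q->D; E-p->A; E-q->E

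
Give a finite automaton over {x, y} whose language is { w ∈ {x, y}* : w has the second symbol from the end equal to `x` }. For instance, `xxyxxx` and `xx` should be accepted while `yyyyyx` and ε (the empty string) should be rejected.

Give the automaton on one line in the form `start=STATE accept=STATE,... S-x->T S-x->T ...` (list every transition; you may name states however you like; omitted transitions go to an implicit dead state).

Because acceptance depends on a position counted from the end, the machine has to buffer the most recent 2 symbols. Make each state the string of the last up-to-2 symbols read; on input `x` shift the window left and append `x`. Accept when the buffered window has length 2 and begins with `x`.
A 7-state machine:
        x   y  
>  q0   q1  q2 
   q1   q3  q4 
   q2   q5  q6 
 * q3   q3  q4 
 * q4   q5  q6 
   q5   q3  q4 
   q6   q5  q6 
(> = start, * = accepting)

start=q0 accept=q3,q4 q0-x->q1 q0-y->q2 q1-x->q3 q1-y->q4 q2-x->q5 q2-y->q6 q3-x->q3 q3-y->q4 q4-x->q5 q4-y->q6 q5-x->q3 q5-y->q4 q6-x->q5 q6-y->q6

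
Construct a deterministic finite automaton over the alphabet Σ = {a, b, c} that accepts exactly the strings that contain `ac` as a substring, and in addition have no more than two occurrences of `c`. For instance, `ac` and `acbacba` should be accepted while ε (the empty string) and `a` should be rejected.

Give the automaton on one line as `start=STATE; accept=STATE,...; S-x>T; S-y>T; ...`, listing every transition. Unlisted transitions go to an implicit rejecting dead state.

Run two small machines in parallel and take their product. One (3 states) tracks whether and how much of `ac` has been seen; the other (4 states) tracks the count of `c`s, saturating at 3. Each combined state is a pair, one component from each; accept when both components accept.
With 11 states:
          a    b    c  
>  s0     s1   s0   s2 
   s1     s1   s0   s3 
   s2     s4   s2   s5 
 * s3     s3   s3   s6 
   s4     s4   s2   s6 
   s5     s7   s5   s8 
 * s6     s6   s6   s9 
   s7     s7   s5   s9 
   s8    s10   s8   s8 
   s9     s9   s9   s9 
   s10   s10   s8   s9 
(> = start, * = accepting)

start=s0; accept=s3,s6; s0-a>s1; s0-b>s0; s0-c>s2; s1-a>s1; s1-b>s0; s1-c>s3; s2-a>s4; s2-b>s2; s2-c>s5; s3-a>s3; s3-b>s3; s3-c>s6; s4-a>s4; s4-b>s2; s4-c>s6; s5-a>s7; s5-b>s5; s5-c>s8; s6-a>s6; s6-b>s6; s6-c>s9; s7-a>s7; s7-b>s5; s7-c>s9; s8-a>s10; s8-b>s8; s8-c>s8; s9-a>s9; s9-b>s9; s9-c>s9; s10-a>s10; s10-b>s8; s10-c>s9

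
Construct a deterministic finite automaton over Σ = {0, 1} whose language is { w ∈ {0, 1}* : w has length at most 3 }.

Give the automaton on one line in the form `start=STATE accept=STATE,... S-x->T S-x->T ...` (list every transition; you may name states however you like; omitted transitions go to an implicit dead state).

start=q0 accept=q0,q1,q2,q3 q0-0->q1 q0-1->q1 q1-0->q2 q1-1->q2 q2-0->q3 q2-1->q3 q3-0->q4 q3-1->q4 q4-0->q4 q4-1->q4

Count input length up to 4: every symbol moves from q0 toward q4, which means 'more than 3' and absorbs. Accept from {q0, q1, q2, q3}.
A 5-state machine:
        0   1  
>* q0   q1  q1 
 * q1   q2  q2 
 * q2   q3  q3 
 * q3   q4  q4 
   q4   q4  q4 
(> = start, * = accepting)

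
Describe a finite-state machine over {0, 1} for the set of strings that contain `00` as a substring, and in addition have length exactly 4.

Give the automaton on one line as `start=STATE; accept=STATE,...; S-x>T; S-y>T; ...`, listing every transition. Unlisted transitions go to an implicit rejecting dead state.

start=s0; accept=s9; s0-0>s1; s0-1>s2; s1-0>s3; s1-1>s4; s2-0>s5; s2-1>s4; s3-0>s6; s3-1>s6; s4-0>s7; s4-1>s8; s5-0>s6; s5-1>s8; s6-0>s9; s6-1>s9; s7-0>s9; s7-1>s10; s8-0>s11; s8-1>s10; s9-0>s12; s9-1>s12; s10-0>s13; s10-1>s14; s11-0>s12; s11-1>s14; s12-0>s12; s12-1>s12; s13-0>s12; s13-1>s14; s14-0>s13; s14-1>s14

Run two small machines in parallel and take their product. The first has 3 states tracking whether and how much of `00` has been seen; the second has 6 states tracking the input length, saturating at 5. A product state is a pair (one from each), accepting exactly when both do.
With 15 states:
          0    1  
>  s0     s1   s2 
   s1     s3   s4 
   s2     s5   s4 
   s3     s6   s6 
   s4     s7   s8 
   s5     s6   s8 
   s6     s9   s9 
   s7     s9  s10 
   s8    s11  s10 
 * s9    s12  s12 
   s10   s13  s14 
   s11   s12  s14 
   s12   s12  s12 
   s13   s12  s14 
   s14   s13  s14 
(> = start, * = accepting)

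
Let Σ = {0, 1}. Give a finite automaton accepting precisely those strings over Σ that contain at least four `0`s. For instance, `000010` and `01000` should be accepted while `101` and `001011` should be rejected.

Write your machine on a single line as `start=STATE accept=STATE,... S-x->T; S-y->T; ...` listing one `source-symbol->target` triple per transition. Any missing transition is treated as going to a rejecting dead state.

start=A; accept=E,F; A-0->B; A-1->A; B-0->C; B-1->B; C-0->D; C-1->C; D-0->E; D-1->D; E-0->F; E-1->E; F-0->F; F-1->F

Count `0`s, saturating at 5: states A through E mean 0 through 4 `0`s seen; F means more than 4. Each `0` increments (capped at F); other symbols loop. Accept from {E, F}.
With 6 states:
       0  1 
>  A   B  A 
   B   C  B 
   C   D  C 
   D   E  D 
 * E   F  E 
 * F   F  F 
(> = start, * = accepting)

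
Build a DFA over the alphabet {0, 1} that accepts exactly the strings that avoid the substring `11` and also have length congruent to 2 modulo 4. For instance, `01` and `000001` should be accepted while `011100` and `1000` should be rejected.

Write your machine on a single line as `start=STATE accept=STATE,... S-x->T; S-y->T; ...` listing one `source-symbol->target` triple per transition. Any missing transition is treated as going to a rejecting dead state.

start=q0; accept=q3,q4; q0-0->q1; q0-1->q2; q1-0->q3; q1-1->q4; q2-0->q3; q2-1->q5; q3-0->q6; q3-1->q7; q4-0->q6; q4-1->q5; q5-0->q5; q5-1->q5; q6-0->q0; q6-1->q8; q7-0->q0; q7-1->q5; q8-0->q1; q8-1->q5

Build one automaton per condition and run them in lockstep. One (3 states) tracks partial matches of the forbidden pattern `11`; the other (4 states) tracks the input length modulo 4. Each combined state is a pair, one component from each; accept when both components accept. Equivalent product states are then merged.
A 9-state machine:
        0   1  
>  q0   q1  q2 
   q1   q3  q4 
   q2   q3  q5 
 * q3   q6  q7 
 * q4   q6  q5 
   q5   q5  q5 
   q6   q0  q8 
   q7   q0  q5 
   q8   q1  q5 
(> = start, * = accepting)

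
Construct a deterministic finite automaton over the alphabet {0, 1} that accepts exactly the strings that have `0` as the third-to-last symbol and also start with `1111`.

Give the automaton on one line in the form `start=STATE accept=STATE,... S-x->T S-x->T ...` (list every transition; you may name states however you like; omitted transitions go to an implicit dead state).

start=A accept=J,K,L,M A-0->B A-1->C B-0->B B-1->B C-0->B C-1->D D-0->B D-1->E E-0->B E-1->F F-0->G F-1->F G-0->H G-1->I H-0->J H-1->K I-0->L I-1->M J-0->J J-1->K K-0->L K-1->M L-0->H L-1->I M-0->G M-1->F

Run two small machines in parallel and take their product. One (15 states) tracks the last 3 symbols read; the other (6 states) tracks whether the input so far still matches the prefix `1111`. Each combined state is a pair, one component from each; accept when both components accept. After merging equivalent states the machine shrinks.
A 13-state machine:
       0  1 
>  A   B  C 
   B   B  B 
   C   B  D 
   D   B  E 
   E   B  F 
   F   G  F 
   G   H  I 
   H   J  K 
   I   L  M 
 * J   J  K 
 * K   L  M 
 * L   H  I 
 * M   G  F 
(> = start, * = accepting)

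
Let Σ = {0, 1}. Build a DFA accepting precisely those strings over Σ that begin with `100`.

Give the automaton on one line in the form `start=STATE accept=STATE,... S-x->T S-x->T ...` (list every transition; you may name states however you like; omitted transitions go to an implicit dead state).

Walk along `100` while the input agrees: from q0 take `1` to q1, and so on. Any deviation drops to the rejecting sink q4. Once q3 is reached the prefix is confirmed and every continuation is accepted.
5 states suffice.
        0   1  
>  q0   q4  q1 
   q1   q2  q4 
   q2   q3  q4 
 * q3   q3  q3 
   q4   q4  q4 
(> = start, * = accepting)

start=q0 accept=q3 q0-0->q4 q0-1->q1 q1-0->q2 q1-1->q4 q2-0->q3 q2-1->q4 q3-0->q3 q3-1->q3 q4-0->q4 q4-1->q4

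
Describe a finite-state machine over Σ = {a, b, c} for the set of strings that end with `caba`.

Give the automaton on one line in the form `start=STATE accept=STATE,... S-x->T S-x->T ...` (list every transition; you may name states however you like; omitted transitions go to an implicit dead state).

start=q0 accept=q4 q0-a->q0 q0-b->q0 q0-c->q1 q1-a->q2 q1-b->q0 q1-c->q1 q2-a->q0 q2-b->q3 q2-c->q1 q3-a->q4 q3-b->q0 q3-c->q1 q4-a->q0 q4-b->q0 q4-c->q1

Remember how much of `caba` the current input suffix matches. State q0 means no match yet; q1 means the last symbol is `c`; q2 means the last 2 symbols are `ca`; q3 means the last 3 symbols are `cab`; q4 means the last 4 symbols are `caba`. Only q4 accepts. On a mismatch, fall back to the longest proper suffix that is still a prefix of `caba`.
A 5-state machine:
        a   b   c  
>  q0   q0  q0  q1 
   q1   q2  q0  q1 
   q2   q0  q3  q1 
   q3   q4  q0  q1 
 * q4   q0  q0  q1 
(> = start, * = accepting)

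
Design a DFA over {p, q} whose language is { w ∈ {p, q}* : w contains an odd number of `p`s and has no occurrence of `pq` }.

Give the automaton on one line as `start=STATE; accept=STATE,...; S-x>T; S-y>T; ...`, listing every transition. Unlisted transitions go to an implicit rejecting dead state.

Build one automaton per condition and run them in lockstep. One (2 states) tracks the count of `p`s modulo 2; the other (3 states) tracks partial matches of the forbidden pattern `pq`. Each combined state is a pair, one component from each; accept when both components accept. Minimizing collapses redundant product states.
A 4-state machine:
        p   q  
>  s0   s1  s0 
 * s1   s2  s3 
   s2   s1  s3 
   s3   s3  s3 
(> = start, * = accepting)

start=s0; accept=s1; s0-p>s1; s0-q>s0; s1-p>s2; s1-q>s3; s2-p>s1; s2-q>s3; s3-p>s3; s3-q>s3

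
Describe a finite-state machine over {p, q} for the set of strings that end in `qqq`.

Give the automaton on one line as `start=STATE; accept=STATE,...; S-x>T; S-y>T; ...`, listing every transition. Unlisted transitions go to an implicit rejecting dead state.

Let each state record the length of the longest suffix of the input read so far that is also a prefix of `qqq`. S1 means the last symbol is `q`; S2 means the last 2 symbols are `qq`; S3 means the last 3 symbols are `qqq`. Accept only at S3, where the string currently ends in `qqq`.
A 4-state machine:
        p   q  
>  S0   S0  S1 
   S1   S0  S2 
   S2   S0  S3 
 * S3   S0  S3 
(> = start, * = accepting)

start=S0; accept=S3; S0-p>S0; S0-q>S1; S1-p>S0; S1-q>S2; S2-p>S0; S2-q>S3; S3-p>S0; S3-q>S3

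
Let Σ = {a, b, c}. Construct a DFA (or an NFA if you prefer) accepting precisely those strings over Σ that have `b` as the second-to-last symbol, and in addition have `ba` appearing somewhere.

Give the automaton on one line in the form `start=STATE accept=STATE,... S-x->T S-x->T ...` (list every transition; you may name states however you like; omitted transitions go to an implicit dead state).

Run two small machines in parallel and take their product. The first has 13 states tracking the last 2 symbols read; the second has 3 states tracking whether and how much of `ba` has been seen. A product state is a pair (one from each), accepting exactly when both do. After merging equivalent states the machine shrinks.
With 6 states:
        a   b   c  
>  q0   q0  q1  q0 
   q1   q2  q1  q0 
 * q2   q3  q4  q3 
   q3   q3  q4  q3 
   q4   q2  q5  q2 
 * q5   q2  q5  q2 
(> = start, * = accepting)

start=q0 accept=q2,q5 q0-a->q0 q0-b->q1 q0-c->q0 q1-a->q2 q1-b->q1 q1-c->q0 q2-a->q3 q2-b->q4 q2-c->q3 q3-a->q3 q3-b->q4 q3-c->q3 q4-a->q2 q4-b->q5 q4-c->q2 q5-a->q2 q5-b->q5 q5-c->q2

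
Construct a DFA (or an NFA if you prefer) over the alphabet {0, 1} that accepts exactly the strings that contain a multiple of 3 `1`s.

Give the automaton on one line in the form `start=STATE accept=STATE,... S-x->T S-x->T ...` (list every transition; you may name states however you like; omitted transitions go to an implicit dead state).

Keep the running count of `1`s modulo 3: each `1` advances along the cycle q0 → q1 → q2 → q0 while other symbols loop. Accept at q0.
A 3-state machine:
        0   1  
>* q0   q0  q1 
   q1   q1  q2 
   q2   q2  q0 
(> = start, * = accepting)

start=q0 accept=q0 q0-0->q0 q0-1->q1 q1-0->q1 q1-1->q2 q2-0->q2 q2-1->q0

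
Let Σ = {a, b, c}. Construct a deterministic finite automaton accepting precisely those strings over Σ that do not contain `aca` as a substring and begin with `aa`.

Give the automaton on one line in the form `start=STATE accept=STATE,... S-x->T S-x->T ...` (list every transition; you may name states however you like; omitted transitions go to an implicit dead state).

start=q0 accept=q3,q4,q5 q0-a->q1 q0-b->q2 q0-c->q2 q1-a->q3 q1-b->q2 q1-c->q2 q2-a->q2 q2-b->q2 q2-c->q2 q3-a->q3 q3-b->q4 q3-c->q5 q4-a->q3 q4-b->q4 q4-c->q4 q5-a->q2 q5-b->q4 q5-c->q4

Build one automaton per condition and run them in lockstep. The first has 4 states tracking partial matches of the forbidden pattern `aca`; the second has 4 states tracking whether the input so far still matches the prefix `aa`. A product state is a pair (one from each), accepting exactly when both do. Equivalent product states are then merged.
6 states suffice.
        a   b   c  
>  q0   q1  q2  q2 
   q1   q3  q2  q2 
   q2   q2  q2  q2 
 * q3   q3  q4  q5 
 * q4   q3  q4  q4 
 * q5   q2  q4  q4 
(> = start, * = accepting)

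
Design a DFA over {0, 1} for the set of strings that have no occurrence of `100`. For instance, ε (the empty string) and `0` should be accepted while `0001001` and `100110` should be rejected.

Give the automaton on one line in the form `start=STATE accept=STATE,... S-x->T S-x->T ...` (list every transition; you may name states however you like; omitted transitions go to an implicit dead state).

start=q0 accept=q0,q1,q2 q0-0->q0 q0-1->q1 q1-0->q2 q1-1->q1 q2-0->q3 q2-1->q1 q3-0->q3 q3-1->q3

Track partial matches of the forbidden pattern `100`. State q3 is a dead state reached once `100` has occurred; every other state accepts. q0 means no part of `100` is currently matched.
4 states suffice.
        0   1  
>* q0   q0  q1 
 * q1   q2  q1 
 * q2   q3  q1 
   q3   q3  q3 
(> = start, * = accepting)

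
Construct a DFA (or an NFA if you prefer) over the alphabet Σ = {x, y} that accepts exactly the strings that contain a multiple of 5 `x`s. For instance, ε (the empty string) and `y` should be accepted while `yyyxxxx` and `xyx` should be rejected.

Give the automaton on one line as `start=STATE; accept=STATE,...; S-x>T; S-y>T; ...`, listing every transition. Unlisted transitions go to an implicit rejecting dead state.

start=q0; accept=q0; q0-x>q1; q0-y>q0; q1-x>q2; q1-y>q1; q2-x>q3; q2-y>q2; q3-x>q4; q3-y>q3; q4-x>q0; q4-y>q4

Keep the running count of `x`s modulo 5: each `x` advances along the cycle q0 → q1 → q2 → q3 → q4 → q0 while other symbols loop. Accept at q0.
5 states suffice.
        x   y  
>* q0   q1  q0 
   q1   q2  q1 
   q2   q3  q2 
   q3   q4  q3 
   q4   q0  q4 
(> = start, * = accepting)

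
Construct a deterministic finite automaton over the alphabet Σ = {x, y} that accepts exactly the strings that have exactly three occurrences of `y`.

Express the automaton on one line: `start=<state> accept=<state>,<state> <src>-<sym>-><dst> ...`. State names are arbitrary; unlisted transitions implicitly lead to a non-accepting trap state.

Only the number of `y`s matters, and only up to 4. Make a chain s0 → s1 → s2 → s3 → s4 advanced by each `y` (with s4 absorbing); every other symbol self-loops. The accepting set is {s3}.
With 5 states:
        x   y  
>  s0   s0  s1 
   s1   s1  s2 
   s2   s2  s3 
 * s3   s3  s4 
   s4   s4  s4 
(> = start, * = accepting)

start=s0 accept=s3 s0-x->s0 s0-y->s1 s1-x->s1 s1-y->s2 s2-x->s2 s2-y->s3 s3-x->s3 s3-y->s4 s4-x->s4 s4-y->s4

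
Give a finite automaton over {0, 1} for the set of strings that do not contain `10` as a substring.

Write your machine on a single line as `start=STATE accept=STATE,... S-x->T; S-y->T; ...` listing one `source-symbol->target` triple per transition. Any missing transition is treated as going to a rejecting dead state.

This is the complement of 'contains `10`'. Use the same substring-matching states — S0 through S2 holding how much of `10` has just been matched — but flip the accepting set: everything except the trap S2 accepts.
A 3-state machine:
        0   1  
>* S0   S0  S1 
 * S1   S2  S1 
   S2   S2  S2 
(> = start, * = accepting)

start=S0; accept=S0,S1; S0-0->S0; S0-1->S1; S1-0->S2; S1-1->S1; S2-0->S2; S2-1->S2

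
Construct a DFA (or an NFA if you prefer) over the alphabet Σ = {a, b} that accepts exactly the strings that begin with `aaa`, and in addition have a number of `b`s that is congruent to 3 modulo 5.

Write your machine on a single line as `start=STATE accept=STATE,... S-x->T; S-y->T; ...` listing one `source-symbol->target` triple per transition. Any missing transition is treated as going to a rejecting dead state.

Build one automaton per condition and run them in lockstep. The first has 5 states tracking whether the input so far still matches the prefix `aaa`; the second has 5 states tracking the count of `b`s modulo 5. A product state is a pair (one from each), accepting exactly when both do. After merging equivalent states the machine shrinks.
        a   b  
>  q0   q1  q2 
   q1   q3  q2 
   q2   q2  q2 
   q3   q4  q2 
   q4   q4  q5 
   q5   q5  q6 
   q6   q6  q7 
 * q7   q7  q8 
   q8   q8  q4 
(> = start, * = accepting)

start=q0; accept=q7; q0-a->q1; q0-b->q2; q1-a->q3; q1-b->q2; q2-a->q2; q2-b->q2; q3-a->q4; q3-b->q2; q4-a->q4; q4-b->q5; q5-a->q5; q5-b->q6; q6-a->q6; q6-b->q7; q7-a->q7; q7-b->q8; q8-a->q8; q8-b->q4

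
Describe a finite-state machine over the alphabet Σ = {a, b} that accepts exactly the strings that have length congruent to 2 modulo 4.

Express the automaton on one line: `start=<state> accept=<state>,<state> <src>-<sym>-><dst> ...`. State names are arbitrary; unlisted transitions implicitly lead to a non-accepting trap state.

Count input length modulo 4: every symbol advances one step around the cycle q0 → q1 → q2 → q3 → q0. Accept at q2.
        a   b  
>  q0   q1  q1 
   q1   q2  q2 
 * q2   q3  q3 
   q3   q0  q0 
(> = start, * = accepting)

start=q0 accept=q2 q0-a->q1 q0-b->q1 q1-a->q2 q1-b->q2 q2-a->q3 q2-b->q3 q3-a->q0 q3-b->q0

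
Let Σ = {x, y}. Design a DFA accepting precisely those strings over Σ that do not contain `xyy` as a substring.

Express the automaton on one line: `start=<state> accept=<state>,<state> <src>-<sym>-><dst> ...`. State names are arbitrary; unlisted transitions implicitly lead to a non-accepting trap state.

start=q0 accept=q0,q1,q2 q0-x->q1 q0-y->q0 q1-x->q1 q1-y->q2 q2-x->q1 q2-y->q3 q3-x->q3 q3-y->q3

Track partial matches of the forbidden pattern `xyy`. State q3 is a dead state reached once `xyy` has occurred; every other state accepts. q0 means no part of `xyy` is currently matched.
A 4-state machine:
        x   y  
>* q0   q1  q0 
 * q1   q1  q2 
 * q2   q1  q3 
   q3   q3  q3 
(> = start, * = accepting)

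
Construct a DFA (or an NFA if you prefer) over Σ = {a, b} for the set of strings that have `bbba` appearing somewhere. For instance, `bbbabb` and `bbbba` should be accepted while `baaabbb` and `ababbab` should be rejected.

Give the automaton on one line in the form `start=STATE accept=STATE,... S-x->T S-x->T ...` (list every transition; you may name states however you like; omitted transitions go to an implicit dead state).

Track how much of `bbba` has been matched so far: state S0 is no progress, S4 is the absorbing accept state reached once `bbba` has occurred. Intermediate states record partial matches; on a mismatch, fall back to the longest reusable overlap.
A 5-state machine:
        a   b  
>  S0   S0  S1 
   S1   S0  S2 
   S2   S0  S3 
   S3   S4  S3 
 * S4   S4  S4 
(> = start, * = accepting)

start=S0 accept=S4 S0-a->S0 S0-b->S1 S1-a->S0 S1-b->S2 S2-a->S0 S2-b->S3 S3-a->S4 S3-b->S3 S4-a->S4 S4-b->S4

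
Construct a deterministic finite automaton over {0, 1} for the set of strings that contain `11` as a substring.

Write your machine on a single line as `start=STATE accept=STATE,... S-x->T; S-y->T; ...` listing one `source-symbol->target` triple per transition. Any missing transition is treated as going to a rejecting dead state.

start=q0; accept=q2; q0-0->q0; q0-1->q1; q1-0->q0; q1-1->q2; q2-0->q2; q2-1->q2

States q0..q1 record the length of the longest prefix of `11` that matches the current input suffix. Reaching q2 means `11` has been seen, and we stay there forever. Accept from q2.
A 3-state machine:
        0   1  
>  q0   q0  q1 
   q1   q0  q2 
 * q2   q2  q2 
(> = start, * = accepting)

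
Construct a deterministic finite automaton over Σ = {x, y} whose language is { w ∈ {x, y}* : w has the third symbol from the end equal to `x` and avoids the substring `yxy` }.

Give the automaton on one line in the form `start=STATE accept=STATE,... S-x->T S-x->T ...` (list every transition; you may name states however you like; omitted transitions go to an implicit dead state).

Build one automaton per condition and run them in lockstep. The first has 15 states tracking the last 3 symbols read; the second has 4 states tracking partial matches of the forbidden pattern `yxy`. A product state is a pair (one from each), accepting exactly when both do. Equivalent product states are then merged.
An 11-state machine:
          x    y  
>  s0     s1   s2 
   s1     s3   s4 
   s2     s5   s2 
   s3     s6   s7 
   s4     s8   s9 
   s5     s3  s10 
 * s6     s6   s7 
 * s7     s8   s9 
 * s8     s3  s10 
 * s9     s5   s2 
   s10   s10  s10 
(> = start, * = accepting)

start=s0 accept=s6,s7,s8,s9 s0-x->s1 s0-y->s2 s1-x->s3 s1-y->s4 s2-x->s5 s2-y->s2 s3-x->s6 s3-y->s7 s4-x->s8 s4-y->s9 s5-x->s3 s5-y->s10 s6-x->s6 s6-y->s7 s7-x->s8 s7-y->s9 s8-x->s3 s8-y->s10 s9-x->s5 s9-y->s2 s10-x->s10 s10-y->s10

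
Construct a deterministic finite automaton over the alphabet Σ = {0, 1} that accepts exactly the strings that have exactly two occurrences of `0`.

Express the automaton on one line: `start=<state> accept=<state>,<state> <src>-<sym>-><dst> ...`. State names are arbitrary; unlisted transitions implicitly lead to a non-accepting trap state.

start=S0 accept=S2 S0-0->S1 S0-1->S0 S1-0->S2 S1-1->S1 S2-0->S3 S2-1->S2 S3-0->S3 S3-1->S3

Only the number of `0`s matters, and only up to 3. Make a chain S0 → S1 → S2 → S3 advanced by each `0` (with S3 absorbing); every other symbol self-loops. The accepting set is {S2}.
4 states suffice.
        0   1  
>  S0   S1  S0 
   S1   S2  S1 
 * S2   S3  S2 
   S3   S3  S3 
(> = start, * = accepting)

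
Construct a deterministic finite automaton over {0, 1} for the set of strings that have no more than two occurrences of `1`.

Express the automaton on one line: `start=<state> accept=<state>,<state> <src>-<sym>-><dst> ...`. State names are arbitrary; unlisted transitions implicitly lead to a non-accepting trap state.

start=q0 accept=q0,q1,q2 q0-0->q0 q0-1->q1 q1-0->q1 q1-1->q2 q2-0->q2 q2-1->q3 q3-0->q3 q3-1->q3

Count `1`s, saturating at 3: states q0 through q2 mean 0 through 2 `1`s seen; q3 means more than 2. Each `1` increments (capped at q3); other symbols loop. Accept from {q0, q1, q2}.
With 4 states:
        0   1  
>* q0   q0  q1 
 * q1   q1  q2 
 * q2   q2  q3 
   q3   q3  q3 
(> = start, * = accepting)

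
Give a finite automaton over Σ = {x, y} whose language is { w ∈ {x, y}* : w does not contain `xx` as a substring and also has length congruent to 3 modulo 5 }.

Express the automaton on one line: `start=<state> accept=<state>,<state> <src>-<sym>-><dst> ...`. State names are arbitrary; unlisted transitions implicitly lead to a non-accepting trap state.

start=s0 accept=s6,s7 s0-x->s1 s0-y->s2 s1-x->s3 s1-y->s4 s2-x->s5 s2-y->s4 s3-x->s3 s3-y->s3 s4-x->s6 s4-y->s7 s5-x->s3 s5-y->s7 s6-x->s3 s6-y->s8 s7-x->s9 s7-y->s8 s8-x->s10 s8-y->s0 s9-x->s3 s9-y->s0 s10-x->s3 s10-y->s2

Run two small machines in parallel and take their product. One (3 states) tracks partial matches of the forbidden pattern `xx`; the other (5 states) tracks the input length modulo 5. Each combined state is a pair, one component from each; accept when both components accept. Minimizing collapses redundant product states.
With 11 states:
          x    y  
>  s0     s1   s2 
   s1     s3   s4 
   s2     s5   s4 
   s3     s3   s3 
   s4     s6   s7 
   s5     s3   s7 
 * s6     s3   s8 
 * s7     s9   s8 
   s8    s10   s0 
   s9     s3   s0 
   s10    s3   s2 
(> = start, * = accepting)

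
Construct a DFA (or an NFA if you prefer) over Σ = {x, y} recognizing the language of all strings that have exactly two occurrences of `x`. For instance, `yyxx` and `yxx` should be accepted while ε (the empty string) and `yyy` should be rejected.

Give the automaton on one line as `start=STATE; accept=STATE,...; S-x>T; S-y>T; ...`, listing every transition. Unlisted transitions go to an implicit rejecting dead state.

start=A; accept=C; A-x>B; A-y>A; B-x>C; B-y>B; C-x>D; C-y>C; D-x>D; D-y>D

Count `x`s, saturating at 3: states A through C mean 0 through 2 `x`s seen; D means more than 2. Each `x` increments (capped at D); other symbols loop. Accept from {C}.
4 states suffice.
       x  y 
>  A   B  A 
   B   C  B 
 * C   D  C 
   D   D  D 
(> = start, * = accepting)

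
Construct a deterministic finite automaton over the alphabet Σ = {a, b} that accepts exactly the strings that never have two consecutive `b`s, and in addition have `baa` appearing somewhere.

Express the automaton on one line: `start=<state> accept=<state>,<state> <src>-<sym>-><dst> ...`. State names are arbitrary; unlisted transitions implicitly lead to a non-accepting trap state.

start=S0 accept=S4,S5 S0-a->S0 S0-b->S1 S1-a->S2 S1-b->S3 S2-a->S4 S2-b->S1 S3-a->S3 S3-b->S3 S4-a->S4 S4-b->S5 S5-a->S4 S5-b->S3

Build one automaton per condition and run them in lockstep. One (3 states) tracks partial matches of the forbidden pattern `bb`; the other (4 states) tracks whether and how much of `baa` has been seen. Each combined state is a pair, one component from each; accept when both components accept. Minimizing collapses redundant product states.
With 6 states:
        a   b  
>  S0   S0  S1 
   S1   S2  S3 
   S2   S4  S1 
   S3   S3  S3 
 * S4   S4  S5 
 * S5   S4  S3 
(> = start, * = accepting)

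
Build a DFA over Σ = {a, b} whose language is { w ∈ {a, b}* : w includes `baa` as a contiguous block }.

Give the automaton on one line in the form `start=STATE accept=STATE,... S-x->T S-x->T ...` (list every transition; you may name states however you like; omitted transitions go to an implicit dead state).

start=S0 accept=S3 S0-a->S0 S0-b->S1 S1-a->S2 S1-b->S1 S2-a->S3 S2-b->S1 S3-a->S3 S3-b->S3

Track how much of `baa` has been matched so far: state S0 is no progress, S3 is the absorbing accept state reached once `baa` has occurred. Intermediate states record partial matches; on a mismatch, fall back to the longest reusable overlap.
With 4 states:
        a   b  
>  S0   S0  S1 
   S1   S2  S1 
   S2   S3  S1 
 * S3   S3  S3 
(> = start, * = accepting)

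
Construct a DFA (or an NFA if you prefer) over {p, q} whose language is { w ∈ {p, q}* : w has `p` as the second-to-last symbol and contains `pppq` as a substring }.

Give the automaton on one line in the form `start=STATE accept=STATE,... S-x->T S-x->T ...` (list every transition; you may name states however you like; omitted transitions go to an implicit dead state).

Build one automaton per condition and run them in lockstep. The first has 7 states tracking the last 2 symbols read; the second has 5 states tracking whether and how much of `pppq` has been seen. A product state is a pair (one from each), accepting exactly when both do.
12 states suffice.
          p    q  
>  S0     S1   S2 
   S1     S3   S4 
   S2     S5   S6 
   S3     S7   S4 
   S4     S5   S6 
   S5     S3   S4 
   S6     S5   S6 
   S7     S7   S8 
 * S8     S9  S10 
   S9    S11   S8 
   S10    S9  S10 
 * S11   S11   S8 
(> = start, * = accepting)

start=S0 accept=S8,S11 S0-p->S1 S0-q->S2 S1-p->S3 S1-q->S4 S2-p->S5 S2-q->S6 S3-p->S7 S3-q->S4 S4-p->S5 S4-q->S6 S5-p->S3 S5-q->S4 S6-p->S5 S6-q->S6 S7-p->S7 S7-q->S8 S8-p->S9 S8-q->S10 S9-p->S11 S9-q->S8 S10-p->S9 S10-q->S10 S11-p->S11 S11-q->S8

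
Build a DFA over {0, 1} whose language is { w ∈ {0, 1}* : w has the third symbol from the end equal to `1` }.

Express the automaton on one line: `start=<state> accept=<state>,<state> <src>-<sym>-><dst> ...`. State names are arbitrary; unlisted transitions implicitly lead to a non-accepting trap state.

A DFA must remember the last 3 symbols (since which symbol is third-to-last isn't known until the input ends). Use one state per possible window of the last ≤3 symbols; accept from those whose window starts with `1`.
       0  1 
>  A   B  C 
   B   D  E 
   C   F  G 
   D   H  I 
   E   J  K 
   F   L  M 
   G   N  O 
   H   H  I 
   I   J  K 
   J   L  M 
   K   N  O 
 * L   H  I 
 * M   J  K 
 * N   L  M 
 * O   N  O 
(> = start, * = accepting)

start=A accept=L,M,N,O A-0->B A-1->C B-0->D B-1->E C-0->F C-1->G D-0->H D-1->I E-0->J E-1->K F-0->L F-1->M G-0->N G-1->O H-0->H H-1->I I-0->J I-1->K J-0->L J-1->M K-0->N K-1->O L-0->H L-1->I M-0->J M-1->K N-0->L N-1->M O-0->N O-1->O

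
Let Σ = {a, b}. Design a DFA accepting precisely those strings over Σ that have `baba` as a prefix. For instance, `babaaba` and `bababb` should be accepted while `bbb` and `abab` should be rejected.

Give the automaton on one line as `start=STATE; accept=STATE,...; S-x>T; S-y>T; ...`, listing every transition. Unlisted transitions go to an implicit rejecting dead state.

start=q0; accept=q4; q0-a>q5; q0-b>q1; q1-a>q2; q1-b>q5; q2-a>q5; q2-b>q3; q3-a>q4; q3-b>q5; q4-a>q4; q4-b>q4; q5-a>q5; q5-b>q5

Check the first 4 symbols one by one: q0 through q3 record how many have matched `baba` so far; any wrong symbol goes to the dead state q5. After all 4 match we enter the accepting sink q4.
With 6 states:
        a   b  
>  q0   q5  q1 
   q1   q2  q5 
   q2   q5  q3 
   q3   q4  q5 
 * q4   q4  q4 
   q5   q5  q5 
(> = start, * = accepting)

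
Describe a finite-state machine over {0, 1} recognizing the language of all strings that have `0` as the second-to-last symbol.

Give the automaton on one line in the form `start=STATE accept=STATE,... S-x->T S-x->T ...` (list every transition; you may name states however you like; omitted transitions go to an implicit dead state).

start=q0 accept=q3,q4 q0-0->q1 q0-1->q2 q1-0->q3 q1-1->q4 q2-0->q5 q2-1->q6 q3-0->q3 q3-1->q4 q4-0->q5 q4-1->q6 q5-0->q3 q5-1->q4 q6-0->q5 q6-1->q6

Because acceptance depends on a position counted from the end, the machine has to buffer the most recent 2 symbols. Make each state the string of the last up-to-2 symbols read; on input `x` shift the window left and append `x`. Accept when the buffered window has length 2 and begins with `0`.
A 7-state machine:
        0   1  
>  q0   q1  q2 
   q1   q3  q4 
   q2   q5  q6 
 * q3   q3  q4 
 * q4   q5  q6 
   q5   q3  q4 
   q6   q5  q6 
(> = start, * = accepting)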